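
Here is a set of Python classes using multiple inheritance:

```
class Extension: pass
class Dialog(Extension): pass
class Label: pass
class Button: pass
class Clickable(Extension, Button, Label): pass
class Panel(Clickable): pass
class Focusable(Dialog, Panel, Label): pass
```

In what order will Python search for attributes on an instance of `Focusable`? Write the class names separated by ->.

L[Focusable] = Focusable + merge(L[Dialog], L[Panel], L[Label], [Dialog Panel Label])
  take Dialog:  [Dialog Extension object] + [Panel Clickable Extension Button Label object] + [Label object] + [Dialog Panel Label]
  take Panel:  [Extension object] + [Panel Clickable Extension Button Label object] + [Label object] + [Panel Label]
  take Clickable:  [Extension object] + [Clickable Extension Button Label object] + [Label object] + [Label]
  take Extension:  [Extension object] + [Extension Button Label object] + [Label object] + [Label]
  take Button:  [object] + [Button Label object] + [Label object] + [Label]
  take Label:  [object] + [Label object] + [Label object] + [Label]
  take object:  [object] + [object] + [object]

Focusable -> Dialog -> Panel -> Clickable -> Extension -> Button -> Label -> object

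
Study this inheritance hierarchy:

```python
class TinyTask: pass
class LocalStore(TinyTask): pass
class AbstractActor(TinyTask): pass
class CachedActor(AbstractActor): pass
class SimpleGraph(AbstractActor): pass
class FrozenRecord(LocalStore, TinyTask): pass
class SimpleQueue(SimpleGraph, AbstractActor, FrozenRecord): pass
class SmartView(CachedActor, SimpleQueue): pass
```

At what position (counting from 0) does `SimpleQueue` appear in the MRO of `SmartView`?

2

L[SmartView] = SmartView + merge(L[CachedActor], L[SimpleQueue], [CachedActor SimpleQueue])
  take CachedActor:  [CachedActor AbstractActor TinyTask object] + [SimpleQueue SimpleGraph AbstractActor FrozenRecord LocalStore TinyTask object] + [CachedActor SimpleQueue]
  take SimpleQueue:  [AbstractActor TinyTask object] + [SimpleQueue SimpleGraph AbstractActor FrozenRecord LocalStore TinyTask object] + [SimpleQueue]
  take SimpleGraph:  [AbstractActor TinyTask object] + [SimpleGraph AbstractActor FrozenRecord LocalStore TinyTask object]
  take AbstractActor:  [AbstractActor TinyTask object] + [AbstractActor FrozenRecord LocalStore TinyTask object]
  take FrozenRecord:  [TinyTask object] + [FrozenRecord LocalStore TinyTask object]
  take LocalStore:  [TinyTask object] + [LocalStore TinyTask object]
  take TinyTask:  [TinyTask object] + [TinyTask object]
  take object:  [object] + [object]
MRO: SmartView CachedActor SimpleQueue SimpleGraph AbstractActor FrozenRecord LocalStore TinyTask object
SimpleQueue sits at index 2.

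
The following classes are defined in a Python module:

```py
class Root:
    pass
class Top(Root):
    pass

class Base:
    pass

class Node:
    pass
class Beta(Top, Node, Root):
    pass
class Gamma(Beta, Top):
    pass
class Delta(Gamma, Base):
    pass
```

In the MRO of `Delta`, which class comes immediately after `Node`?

L[Delta] = Delta + merge(L[Gamma], L[Base], [Gamma Base])
  take Gamma:  [Gamma Beta Top Node Root object] + [Base object] + [Gamma Base]
  take Beta:  [Beta Top Node Root object] + [Base object] + [Base]
  take Top:  [Top Node Root object] + [Base object] + [Base]
  take Node:  [Node Root object] + [Base object] + [Base]
  take Root:  [Root object] + [Base object] + [Base]
  take Base:  [object] + [Base object] + [Base]
  take object:  [object] + [object]
MRO: Delta Gamma Beta Top Node Root Base object
Node is at position 4; next is Root.

Root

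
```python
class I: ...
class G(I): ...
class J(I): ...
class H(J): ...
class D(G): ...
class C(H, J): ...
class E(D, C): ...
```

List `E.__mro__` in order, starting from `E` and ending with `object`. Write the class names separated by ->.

E -> D -> G -> C -> H -> J -> I -> object

L[E] = E + merge(L[D], L[C], [D C])
  take D:  [D G I object] + [C H J I object] + [D C]
  take G:  [G I object] + [C H J I object] + [C]
  take C:  [I object] + [C H J I object] + [C]
  take H:  [I object] + [H J I object]
  take J:  [I object] + [J I object]
  take I:  [I object] + [I object]
  take object:  [object] + [object]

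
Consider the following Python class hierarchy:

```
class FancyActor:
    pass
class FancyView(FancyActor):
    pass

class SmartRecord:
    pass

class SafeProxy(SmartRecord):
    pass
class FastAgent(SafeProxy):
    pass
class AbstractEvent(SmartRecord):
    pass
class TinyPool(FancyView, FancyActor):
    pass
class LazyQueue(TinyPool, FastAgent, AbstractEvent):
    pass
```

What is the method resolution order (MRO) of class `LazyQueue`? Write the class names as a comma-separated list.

L[LazyQueue] = LazyQueue + merge(L[TinyPool], L[FastAgent], L[AbstractEvent], [TinyPool FastAgent AbstractEvent])
  take TinyPool:  [TinyPool FancyView FancyActor object] + [FastAgent SafeProxy SmartRecord object] + [AbstractEvent SmartRecord object] + [TinyPool FastAgent AbstractEvent]
  take FancyView:  [FancyView FancyActor object] + [FastAgent SafeProxy SmartRecord object] + [AbstractEvent SmartRecord object] + [FastAgent AbstractEvent]
  take FancyActor:  [FancyActor object] + [FastAgent SafeProxy SmartRecord object] + [AbstractEvent SmartRecord object] + [FastAgent AbstractEvent]
  take FastAgent:  [object] + [FastAgent SafeProxy SmartRecord object] + [AbstractEvent SmartRecord object] + [FastAgent AbstractEvent]
  take SafeProxy:  [object] + [SafeProxy SmartRecord object] + [AbstractEvent SmartRecord object] + [AbstractEvent]
  take AbstractEvent:  [object] + [SmartRecord object] + [AbstractEvent SmartRecord object] + [AbstractEvent]
  take SmartRecord:  [object] + [SmartRecord object] + [SmartRecord object]
  take object:  [object] + [object] + [object]

LazyQueue, TinyPool, FancyView, FancyActor, FastAgent, SafeProxy, AbstractEvent, SmartRecord, object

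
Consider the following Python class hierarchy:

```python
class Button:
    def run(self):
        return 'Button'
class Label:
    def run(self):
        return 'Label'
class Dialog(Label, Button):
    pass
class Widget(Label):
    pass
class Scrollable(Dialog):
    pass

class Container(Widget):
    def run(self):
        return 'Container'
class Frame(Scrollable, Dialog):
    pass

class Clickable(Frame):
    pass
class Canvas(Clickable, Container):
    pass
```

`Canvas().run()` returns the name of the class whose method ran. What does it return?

Container

L[Canvas] = Canvas + merge(L[Clickable], L[Container], [Clickable Container])
  take Clickable:  [Clickable Frame Scrollable Dialog Label Button object] + [Container Widget Label object] + [Clickable Container]
  take Frame:  [Frame Scrollable Dialog Label Button object] + [Container Widget Label object] + [Container]
  take Scrollable:  [Scrollable Dialog Label Button object] + [Container Widget Label object] + [Container]
  take Dialog:  [Dialog Label Button object] + [Container Widget Label object] + [Container]
  take Container:  [Label Button object] + [Container Widget Label object] + [Container]
  take Widget:  [Label Button object] + [Widget Label object]
  take Label:  [Label Button object] + [Label object]
  take Button:  [Button object] + [object]
  take object:  [object] + [object]
MRO: Canvas Clickable Frame Scrollable Dialog Container Widget Label Button object
run is defined in: Button, Container, Label. First along the MRO is Container.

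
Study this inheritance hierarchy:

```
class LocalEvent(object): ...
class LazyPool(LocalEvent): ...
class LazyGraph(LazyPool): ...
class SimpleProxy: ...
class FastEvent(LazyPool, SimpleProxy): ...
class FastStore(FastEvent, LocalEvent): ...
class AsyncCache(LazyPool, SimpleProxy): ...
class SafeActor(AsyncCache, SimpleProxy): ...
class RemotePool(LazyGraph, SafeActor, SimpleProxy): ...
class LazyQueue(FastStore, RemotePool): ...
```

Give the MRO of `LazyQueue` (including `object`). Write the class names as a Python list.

[LazyQueue, FastStore, FastEvent, RemotePool, LazyGraph, SafeActor, AsyncCache, LazyPool, LocalEvent, SimpleProxy, object]

L[LazyQueue] = LazyQueue + merge(L[FastStore], L[RemotePool], [FastStore RemotePool])
  take FastStore:  [FastStore FastEvent LazyPool LocalEvent SimpleProxy object] + [RemotePool LazyGraph SafeActor AsyncCache LazyPool LocalEvent SimpleProxy object] + [FastStore RemotePool]
  take FastEvent:  [FastEvent LazyPool LocalEvent SimpleProxy object] + [RemotePool LazyGraph SafeActor AsyncCache LazyPool LocalEvent SimpleProxy object] + [RemotePool]
  take RemotePool:  [LazyPool LocalEvent SimpleProxy object] + [RemotePool LazyGraph SafeActor AsyncCache LazyPool LocalEvent SimpleProxy object] + [RemotePool]
  take LazyGraph:  [LazyPool LocalEvent SimpleProxy object] + [LazyGraph SafeActor AsyncCache LazyPool LocalEvent SimpleProxy object]
  take SafeActor:  [LazyPool LocalEvent SimpleProxy object] + [SafeActor AsyncCache LazyPool LocalEvent SimpleProxy object]
  take AsyncCache:  [LazyPool LocalEvent SimpleProxy object] + [AsyncCache LazyPool LocalEvent SimpleProxy object]
  take LazyPool:  [LazyPool LocalEvent SimpleProxy object] + [LazyPool LocalEvent SimpleProxy object]
  take LocalEvent:  [LocalEvent SimpleProxy object] + [LocalEvent SimpleProxy object]
  take SimpleProxy:  [SimpleProxy object] + [SimpleProxy object]
  take object:  [object] + [object]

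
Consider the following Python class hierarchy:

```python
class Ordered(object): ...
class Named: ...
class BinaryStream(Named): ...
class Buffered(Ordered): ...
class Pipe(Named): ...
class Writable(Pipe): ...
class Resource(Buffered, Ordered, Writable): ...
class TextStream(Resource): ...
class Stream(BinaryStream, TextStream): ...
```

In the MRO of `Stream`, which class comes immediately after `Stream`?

L[Stream] = Stream + merge(L[BinaryStream], L[TextStream], [BinaryStream TextStream])
  take BinaryStream:  [BinaryStream Named object] + [TextStream Resource Buffered Ordered Writable Pipe Named object] + [BinaryStream TextStream]
  take TextStream:  [Named object] + [TextStream Resource Buffered Ordered Writable Pipe Named object] + [TextStream]
  take Resource:  [Named object] + [Resource Buffered Ordered Writable Pipe Named object]
  take Buffered:  [Named object] + [Buffered Ordered Writable Pipe Named object]
  take Ordered:  [Named object] + [Ordered Writable Pipe Named object]
  take Writable:  [Named object] + [Writable Pipe Named object]
  take Pipe:  [Named object] + [Pipe Named object]
  take Named:  [Named object] + [Named object]
  take object:  [object] + [object]
MRO: Stream BinaryStream TextStream Resource Buffered Ordered Writable Pipe Named object
Stream is at position 0; next is BinaryStream.

BinaryStream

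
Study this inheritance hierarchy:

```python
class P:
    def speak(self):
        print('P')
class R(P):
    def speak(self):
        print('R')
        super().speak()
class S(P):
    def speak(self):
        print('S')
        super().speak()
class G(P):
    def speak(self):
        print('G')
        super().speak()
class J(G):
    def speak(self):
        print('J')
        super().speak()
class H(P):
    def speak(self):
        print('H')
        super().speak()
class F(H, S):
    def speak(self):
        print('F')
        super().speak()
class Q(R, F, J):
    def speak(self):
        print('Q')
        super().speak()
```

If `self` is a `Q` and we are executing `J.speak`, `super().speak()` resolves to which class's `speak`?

G

L[Q] = Q + merge(L[R], L[F], L[J], [R F J])
  take R:  [R P object] + [F H S P object] + [J G P object] + [R F J]
  take F:  [P object] + [F H S P object] + [J G P object] + [F J]
  take H:  [P object] + [H S P object] + [J G P object] + [J]
  take S:  [P object] + [S P object] + [J G P object] + [J]
  take J:  [P object] + [P object] + [J G P object] + [J]
  take G:  [P object] + [P object] + [G P object]
  take P:  [P object] + [P object] + [P object]
  take object:  [object] + [object] + [object]
MRO: Q R F H S J G P object
super() in J.speak on a Q instance goes to the class after J in Q's MRO: G.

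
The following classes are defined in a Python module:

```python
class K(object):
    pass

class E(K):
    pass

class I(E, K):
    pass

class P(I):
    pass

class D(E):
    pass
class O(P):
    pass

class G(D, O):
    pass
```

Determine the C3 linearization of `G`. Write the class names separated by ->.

G -> D -> O -> P -> I -> E -> K -> object

L[G] = G + merge(L[D], L[O], [D O])
  take D:  [D E K object] + [O P I E K object] + [D O]
  take O:  [E K object] + [O P I E K object] + [O]
  take P:  [E K object] + [P I E K object]
  take I:  [E K object] + [I E K object]
  take E:  [E K object] + [E K object]
  take K:  [K object] + [K object]
  take object:  [object] + [object]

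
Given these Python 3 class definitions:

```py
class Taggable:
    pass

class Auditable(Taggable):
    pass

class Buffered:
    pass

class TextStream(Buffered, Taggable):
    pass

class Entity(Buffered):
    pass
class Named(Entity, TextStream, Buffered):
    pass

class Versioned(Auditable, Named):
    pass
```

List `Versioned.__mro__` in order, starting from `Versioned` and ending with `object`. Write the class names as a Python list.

[Versioned, Auditable, Named, Entity, TextStream, Buffered, Taggable, object]

L[Versioned] = Versioned + merge(L[Auditable], L[Named], [Auditable Named])
  take Auditable:  [Auditable Taggable object] + [Named Entity TextStream Buffered Taggable object] + [Auditable Named]
  take Named:  [Taggable object] + [Named Entity TextStream Buffered Taggable object] + [Named]
  take Entity:  [Taggable object] + [Entity TextStream Buffered Taggable object]
  take TextStream:  [Taggable object] + [TextStream Buffered Taggable object]
  take Buffered:  [Taggable object] + [Buffered Taggable object]
  take Taggable:  [Taggable object] + [Taggable object]
  take object:  [object] + [object]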